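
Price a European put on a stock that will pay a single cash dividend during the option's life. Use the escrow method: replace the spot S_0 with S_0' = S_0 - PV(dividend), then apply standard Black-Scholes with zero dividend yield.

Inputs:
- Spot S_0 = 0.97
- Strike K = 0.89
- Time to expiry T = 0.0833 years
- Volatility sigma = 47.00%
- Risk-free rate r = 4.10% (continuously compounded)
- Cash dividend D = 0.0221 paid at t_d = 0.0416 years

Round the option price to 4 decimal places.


Answer: Price = 0.0250

Derivation:
PV(D) = D * exp(-r * t_d) = 0.0221 * 0.99829585 = 0.02206234
S_0' = S_0 - PV(D) = 0.9700 - 0.02206234 = 0.94793766
d1 = (ln(S_0'/K) + (r + sigma^2/2)*T) / (sigma*sqrt(T)) = 0.55792825
d2 = d1 - sigma*sqrt(T) = 0.42227807
exp(-rT) = 0.99659053
N(-d1) = 0.28844669; N(-d2) = 0.33641103
P = K * exp(-rT) * N(-d2) - S_0' * N(-d1) = 0.8900 * 0.99659053 * 0.33641103 - 0.94793766 * 0.28844669 = 0.0250


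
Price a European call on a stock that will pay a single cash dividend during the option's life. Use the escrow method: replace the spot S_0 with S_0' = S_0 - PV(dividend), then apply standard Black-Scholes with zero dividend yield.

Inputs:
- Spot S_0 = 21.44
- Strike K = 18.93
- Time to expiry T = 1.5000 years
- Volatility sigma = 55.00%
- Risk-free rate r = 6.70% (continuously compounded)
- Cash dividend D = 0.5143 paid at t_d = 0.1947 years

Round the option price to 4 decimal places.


PV(D) = D * exp(-r * t_d) = 0.5143 * 0.98703982 = 0.50763458
S_0' = S_0 - PV(D) = 21.4400 - 0.50763458 = 20.93236542
d1 = (ln(S_0'/K) + (r + sigma^2/2)*T) / (sigma*sqrt(T)) = 0.63526935
d2 = d1 - sigma*sqrt(T) = -0.03834033
exp(-rT) = 0.90438511
N(d1) = 0.73737362; N(d2) = 0.48470817
C = S_0' * N(d1) - K * exp(-rT) * N(d2) = 20.93236542 * 0.73737362 - 18.9300 * 0.90438511 * 0.48470817 = 7.1368

Answer: Price = 7.1368


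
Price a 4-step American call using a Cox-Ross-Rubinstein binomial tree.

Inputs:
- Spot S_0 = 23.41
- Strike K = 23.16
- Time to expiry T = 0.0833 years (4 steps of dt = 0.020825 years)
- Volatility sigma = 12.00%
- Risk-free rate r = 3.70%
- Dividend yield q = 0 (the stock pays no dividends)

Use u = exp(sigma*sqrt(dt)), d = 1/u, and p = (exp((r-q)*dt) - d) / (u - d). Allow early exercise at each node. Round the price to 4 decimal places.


dt = T/N = 0.020825
u = exp(sigma*sqrt(dt)) = 1.017468; d = 1/u = 0.982832
p = (exp((r-q)*dt) - d) / (u - d) = 0.517926
Discount per step: exp(-r*dt) = 0.999230
Stock lattice S(k, i) with i counting down-moves:
  k=0: S(0,0) = 23.4100
  k=1: S(1,0) = 23.8189; S(1,1) = 23.0081
  k=2: S(2,0) = 24.2350; S(2,1) = 23.4100; S(2,2) = 22.6131
  k=3: S(3,0) = 24.6583; S(3,1) = 23.8189; S(3,2) = 23.0081; S(3,3) = 22.2249
  k=4: S(4,0) = 25.0890; S(4,1) = 24.2350; S(4,2) = 23.4100; S(4,3) = 22.6131; S(4,4) = 21.8433
Terminal payoffs V(N, i) = max(S_T - K, 0):
  V(4,0) = 1.929049; V(4,1) = 1.074988; V(4,2) = 0.250000; V(4,3) = 0.000000; V(4,4) = 0.000000
Backward induction: V(k, i) = exp(-r*dt) * [p * V(k+1, i) + (1-p) * V(k+1, i+1)]; then take max(V_cont, immediate exercise) for American.
  V(3,0) = exp(-r*dt) * [p*1.929049 + (1-p)*1.074988] = 1.516160; exercise = 1.498321; V(3,0) = max -> 1.516160
  V(3,1) = exp(-r*dt) * [p*1.074988 + (1-p)*0.250000] = 0.676761; exercise = 0.658922; V(3,1) = max -> 0.676761
  V(3,2) = exp(-r*dt) * [p*0.250000 + (1-p)*0.000000] = 0.129382; exercise = 0.000000; V(3,2) = max -> 0.129382
  V(3,3) = exp(-r*dt) * [p*0.000000 + (1-p)*0.000000] = 0.000000; exercise = 0.000000; V(3,3) = max -> 0.000000
  V(2,0) = exp(-r*dt) * [p*1.516160 + (1-p)*0.676761] = 1.110651; exercise = 1.074988; V(2,0) = max -> 1.110651
  V(2,1) = exp(-r*dt) * [p*0.676761 + (1-p)*0.129382] = 0.412566; exercise = 0.250000; V(2,1) = max -> 0.412566
  V(2,2) = exp(-r*dt) * [p*0.129382 + (1-p)*0.000000] = 0.066959; exercise = 0.000000; V(2,2) = max -> 0.066959
  V(1,0) = exp(-r*dt) * [p*1.110651 + (1-p)*0.412566] = 0.773526; exercise = 0.658922; V(1,0) = max -> 0.773526
  V(1,1) = exp(-r*dt) * [p*0.412566 + (1-p)*0.066959] = 0.245768; exercise = 0.000000; V(1,1) = max -> 0.245768
  V(0,0) = exp(-r*dt) * [p*0.773526 + (1-p)*0.245768] = 0.518708; exercise = 0.250000; V(0,0) = max -> 0.518708

Answer: Price = V(0,0) = 0.5187


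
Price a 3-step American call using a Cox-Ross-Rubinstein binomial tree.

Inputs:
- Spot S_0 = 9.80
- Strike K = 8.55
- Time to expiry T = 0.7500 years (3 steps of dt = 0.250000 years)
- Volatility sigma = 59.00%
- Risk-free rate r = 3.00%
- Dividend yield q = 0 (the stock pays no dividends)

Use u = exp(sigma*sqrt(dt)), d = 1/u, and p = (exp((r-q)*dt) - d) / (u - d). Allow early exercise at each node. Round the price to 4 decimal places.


dt = T/N = 0.250000
u = exp(sigma*sqrt(dt)) = 1.343126; d = 1/u = 0.744532
p = (exp((r-q)*dt) - d) / (u - d) = 0.439357
Discount per step: exp(-r*dt) = 0.992528
Stock lattice S(k, i) with i counting down-moves:
  k=0: S(0,0) = 9.8000
  k=1: S(1,0) = 13.1626; S(1,1) = 7.2964
  k=2: S(2,0) = 17.6791; S(2,1) = 9.8000; S(2,2) = 5.4324
  k=3: S(3,0) = 23.7452; S(3,1) = 13.1626; S(3,2) = 7.2964; S(3,3) = 4.0446
Terminal payoffs V(N, i) = max(S_T - K, 0):
  V(3,0) = 15.195247; V(3,1) = 4.612638; V(3,2) = 0.000000; V(3,3) = 0.000000
Backward induction: V(k, i) = exp(-r*dt) * [p * V(k+1, i) + (1-p) * V(k+1, i+1)]; then take max(V_cont, immediate exercise) for American.
  V(2,0) = exp(-r*dt) * [p*15.195247 + (1-p)*4.612638] = 9.192972; exercise = 9.129086; V(2,0) = max -> 9.192972
  V(2,1) = exp(-r*dt) * [p*4.612638 + (1-p)*0.000000] = 2.011451; exercise = 1.250000; V(2,1) = max -> 2.011451
  V(2,2) = exp(-r*dt) * [p*0.000000 + (1-p)*0.000000] = 0.000000; exercise = 0.000000; V(2,2) = max -> 0.000000
  V(1,0) = exp(-r*dt) * [p*9.192972 + (1-p)*2.011451] = 5.128095; exercise = 4.612638; V(1,0) = max -> 5.128095
  V(1,1) = exp(-r*dt) * [p*2.011451 + (1-p)*0.000000] = 0.877141; exercise = 0.000000; V(1,1) = max -> 0.877141
  V(0,0) = exp(-r*dt) * [p*5.128095 + (1-p)*0.877141] = 2.724317; exercise = 1.250000; V(0,0) = max -> 2.724317

Answer: Price = V(0,0) = 2.7243


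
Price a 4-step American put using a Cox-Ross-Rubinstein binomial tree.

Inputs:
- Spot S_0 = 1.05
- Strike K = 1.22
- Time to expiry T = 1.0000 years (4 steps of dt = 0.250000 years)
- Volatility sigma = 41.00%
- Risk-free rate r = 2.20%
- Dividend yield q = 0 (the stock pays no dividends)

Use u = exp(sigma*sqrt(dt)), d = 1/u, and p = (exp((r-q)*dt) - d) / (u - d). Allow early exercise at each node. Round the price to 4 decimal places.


Answer: Price = V(0,0) = 0.2763

Derivation:
dt = T/N = 0.250000
u = exp(sigma*sqrt(dt)) = 1.227525; d = 1/u = 0.814647
p = (exp((r-q)*dt) - d) / (u - d) = 0.462287
Discount per step: exp(-r*dt) = 0.994515
Stock lattice S(k, i) with i counting down-moves:
  k=0: S(0,0) = 1.0500
  k=1: S(1,0) = 1.2889; S(1,1) = 0.8554
  k=2: S(2,0) = 1.5822; S(2,1) = 1.0500; S(2,2) = 0.6968
  k=3: S(3,0) = 1.9421; S(3,1) = 1.2889; S(3,2) = 0.8554; S(3,3) = 0.5677
  k=4: S(4,0) = 2.3840; S(4,1) = 1.5822; S(4,2) = 1.0500; S(4,3) = 0.6968; S(4,4) = 0.4625
Terminal payoffs V(N, i) = max(K - S_T, 0):
  V(4,0) = 0.000000; V(4,1) = 0.000000; V(4,2) = 0.170000; V(4,3) = 0.523167; V(4,4) = 0.757547
Backward induction: V(k, i) = exp(-r*dt) * [p * V(k+1, i) + (1-p) * V(k+1, i+1)]; then take max(V_cont, immediate exercise) for American.
  V(3,0) = exp(-r*dt) * [p*0.000000 + (1-p)*0.000000] = 0.000000; exercise = 0.000000; V(3,0) = max -> 0.000000
  V(3,1) = exp(-r*dt) * [p*0.000000 + (1-p)*0.170000] = 0.090910; exercise = 0.000000; V(3,1) = max -> 0.090910
  V(3,2) = exp(-r*dt) * [p*0.170000 + (1-p)*0.523167] = 0.357929; exercise = 0.364620; V(3,2) = max -> 0.364620
  V(3,3) = exp(-r*dt) * [p*0.523167 + (1-p)*0.757547] = 0.645635; exercise = 0.652327; V(3,3) = max -> 0.652327
  V(2,0) = exp(-r*dt) * [p*0.000000 + (1-p)*0.090910] = 0.048615; exercise = 0.000000; V(2,0) = max -> 0.048615
  V(2,1) = exp(-r*dt) * [p*0.090910 + (1-p)*0.364620] = 0.236782; exercise = 0.170000; V(2,1) = max -> 0.236782
  V(2,2) = exp(-r*dt) * [p*0.364620 + (1-p)*0.652327] = 0.516476; exercise = 0.523167; V(2,2) = max -> 0.523167
  V(1,0) = exp(-r*dt) * [p*0.048615 + (1-p)*0.236782] = 0.148973; exercise = 0.000000; V(1,0) = max -> 0.148973
  V(1,1) = exp(-r*dt) * [p*0.236782 + (1-p)*0.523167] = 0.388632; exercise = 0.364620; V(1,1) = max -> 0.388632
  V(0,0) = exp(-r*dt) * [p*0.148973 + (1-p)*0.388632] = 0.276317; exercise = 0.170000; V(0,0) = max -> 0.276317


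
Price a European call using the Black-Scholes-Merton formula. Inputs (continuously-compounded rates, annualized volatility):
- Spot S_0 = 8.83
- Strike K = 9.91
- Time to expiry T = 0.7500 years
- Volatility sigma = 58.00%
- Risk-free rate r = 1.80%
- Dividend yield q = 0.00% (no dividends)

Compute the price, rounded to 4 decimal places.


Answer: Price = 1.4083

Derivation:
d1 = (ln(S/K) + (r - q + 0.5*sigma^2) * T) / (sigma * sqrt(T)) = 0.04829966
d2 = d1 - sigma * sqrt(T) = -0.45399507
exp(-rT) = 0.98659072; exp(-qT) = 1.00000000
C = S_0 * exp(-qT) * N(d1) - K * exp(-rT) * N(d2)
N(d1) = 0.51926129; N(d2) = 0.32491619
C = 8.8300 * 1.00000000 * 0.51926129 - 9.9100 * 0.98659072 * 0.32491619 = 1.4083


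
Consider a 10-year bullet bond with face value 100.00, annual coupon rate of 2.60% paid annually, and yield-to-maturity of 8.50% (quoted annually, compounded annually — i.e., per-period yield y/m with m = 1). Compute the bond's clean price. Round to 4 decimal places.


Answer: Price = 61.2880

Derivation:
Coupon per period c = face * coupon_rate / m = 2.600000
Periods per year m = 1; per-period yield y/m = 0.085000
Number of cashflows N = 10
Cashflows (t years, CF_t, discount factor 1/(1+y/m)^(m*t), PV):
  t = 1.0000: CF_t = 2.600000, DF = 0.921659, PV = 2.396313
  t = 2.0000: CF_t = 2.600000, DF = 0.849455, PV = 2.208584
  t = 3.0000: CF_t = 2.600000, DF = 0.782908, PV = 2.035561
  t = 4.0000: CF_t = 2.600000, DF = 0.721574, PV = 1.876093
  t = 5.0000: CF_t = 2.600000, DF = 0.665045, PV = 1.729118
  t = 6.0000: CF_t = 2.600000, DF = 0.612945, PV = 1.593657
  t = 7.0000: CF_t = 2.600000, DF = 0.564926, PV = 1.468809
  t = 8.0000: CF_t = 2.600000, DF = 0.520669, PV = 1.353741
  t = 9.0000: CF_t = 2.600000, DF = 0.479880, PV = 1.247687
  t = 10.0000: CF_t = 102.600000, DF = 0.442285, PV = 45.378484
Price P = sum_t PV_t = 61.288046


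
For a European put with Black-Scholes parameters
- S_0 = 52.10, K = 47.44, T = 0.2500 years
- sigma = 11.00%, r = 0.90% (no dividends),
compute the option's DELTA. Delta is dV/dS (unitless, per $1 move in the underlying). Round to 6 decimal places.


Answer: Delta = -0.038195

Derivation:
d1 = 1.7720308013; d2 = 1.7170308013
phi(d1) = 0.0829941535; exp(-qT) = 1.0000000000; exp(-rT) = 0.9977525294
N(-d1) = 0.0381947222
Delta = -exp(-qT) * N(-d1) = -1.0000000000 * 0.0381947222 = -0.038195


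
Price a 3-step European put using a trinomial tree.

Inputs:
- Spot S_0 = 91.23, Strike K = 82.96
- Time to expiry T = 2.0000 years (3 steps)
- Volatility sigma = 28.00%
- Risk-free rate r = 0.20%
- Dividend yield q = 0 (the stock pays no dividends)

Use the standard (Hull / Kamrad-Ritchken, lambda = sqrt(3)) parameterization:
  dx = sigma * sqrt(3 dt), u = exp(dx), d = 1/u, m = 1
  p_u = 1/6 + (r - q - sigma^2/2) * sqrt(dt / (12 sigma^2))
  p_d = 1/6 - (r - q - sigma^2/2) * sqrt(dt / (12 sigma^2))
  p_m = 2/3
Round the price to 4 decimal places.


dt = T/N = 0.666667; dx = sigma*sqrt(3*dt) = 0.395980
u = exp(dx) = 1.485839; d = 1/u = 0.673020
p_u = 0.135352, p_m = 0.666667, p_d = 0.197981
Discount per step: exp(-r*dt) = 0.998668
Stock lattice S(k, j) with j the centered position index:
  k=0: S(0,+0) = 91.2300
  k=1: S(1,-1) = 61.3996; S(1,+0) = 91.2300; S(1,+1) = 135.5531
  k=2: S(2,-2) = 41.3232; S(2,-1) = 61.3996; S(2,+0) = 91.2300; S(2,+1) = 135.5531; S(2,+2) = 201.4102
  k=3: S(3,-3) = 27.8114; S(3,-2) = 41.3232; S(3,-1) = 61.3996; S(3,+0) = 91.2300; S(3,+1) = 135.5531; S(3,+2) = 201.4102; S(3,+3) = 299.2631
Terminal payoffs V(N, j) = max(K - S_T, 0):
  V(3,-3) = 55.148645; V(3,-2) = 41.636795; V(3,-1) = 21.560359; V(3,+0) = 0.000000; V(3,+1) = 0.000000; V(3,+2) = 0.000000; V(3,+3) = 0.000000
Backward induction: V(k, j) = exp(-r*dt) * [p_u * V(k+1, j+1) + p_m * V(k+1, j) + p_d * V(k+1, j-1)]
  V(2,-2) = exp(-r*dt) * [p_u*21.560359 + p_m*41.636795 + p_d*55.148645] = 41.539083
  V(2,-1) = exp(-r*dt) * [p_u*0.000000 + p_m*21.560359 + p_d*41.636795] = 22.586748
  V(2,+0) = exp(-r*dt) * [p_u*0.000000 + p_m*0.000000 + p_d*21.560359] = 4.262862
  V(2,+1) = exp(-r*dt) * [p_u*0.000000 + p_m*0.000000 + p_d*0.000000] = 0.000000
  V(2,+2) = exp(-r*dt) * [p_u*0.000000 + p_m*0.000000 + p_d*0.000000] = 0.000000
  V(1,-1) = exp(-r*dt) * [p_u*4.262862 + p_m*22.586748 + p_d*41.539083] = 23.826994
  V(1,+0) = exp(-r*dt) * [p_u*0.000000 + p_m*4.262862 + p_d*22.586748] = 7.303919
  V(1,+1) = exp(-r*dt) * [p_u*0.000000 + p_m*0.000000 + p_d*4.262862] = 0.842843
  V(0,+0) = exp(-r*dt) * [p_u*0.842843 + p_m*7.303919 + p_d*23.826994] = 9.687736

Answer: Price = V(0,0) = 9.6877


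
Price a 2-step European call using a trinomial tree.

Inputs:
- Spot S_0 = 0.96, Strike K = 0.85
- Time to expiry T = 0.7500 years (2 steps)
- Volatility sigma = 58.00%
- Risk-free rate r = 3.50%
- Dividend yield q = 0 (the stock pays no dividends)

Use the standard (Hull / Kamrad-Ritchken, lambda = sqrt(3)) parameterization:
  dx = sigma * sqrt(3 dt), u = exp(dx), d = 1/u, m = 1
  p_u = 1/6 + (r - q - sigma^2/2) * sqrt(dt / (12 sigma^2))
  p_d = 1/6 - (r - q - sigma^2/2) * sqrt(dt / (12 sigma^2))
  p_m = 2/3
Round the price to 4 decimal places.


Answer: Price = V(0,0) = 0.2425

Derivation:
dt = T/N = 0.375000; dx = sigma*sqrt(3*dt) = 0.615183
u = exp(dx) = 1.849995; d = 1/u = 0.540542
p_u = 0.126069, p_m = 0.666667, p_d = 0.207264
Discount per step: exp(-r*dt) = 0.986961
Stock lattice S(k, j) with j the centered position index:
  k=0: S(0,+0) = 0.9600
  k=1: S(1,-1) = 0.5189; S(1,+0) = 0.9600; S(1,+1) = 1.7760
  k=2: S(2,-2) = 0.2805; S(2,-1) = 0.5189; S(2,+0) = 0.9600; S(2,+1) = 1.7760; S(2,+2) = 3.2856
Terminal payoffs V(N, j) = max(S_T - K, 0):
  V(2,-2) = 0.000000; V(2,-1) = 0.000000; V(2,+0) = 0.110000; V(2,+1) = 0.925995; V(2,+2) = 2.435582
Backward induction: V(k, j) = exp(-r*dt) * [p_u * V(k+1, j+1) + p_m * V(k+1, j) + p_d * V(k+1, j-1)]
  V(1,-1) = exp(-r*dt) * [p_u*0.110000 + p_m*0.000000 + p_d*0.000000] = 0.013687
  V(1,+0) = exp(-r*dt) * [p_u*0.925995 + p_m*0.110000 + p_d*0.000000] = 0.187594
  V(1,+1) = exp(-r*dt) * [p_u*2.435582 + p_m*0.925995 + p_d*0.110000] = 0.934830
  V(0,+0) = exp(-r*dt) * [p_u*0.934830 + p_m*0.187594 + p_d*0.013687] = 0.242548


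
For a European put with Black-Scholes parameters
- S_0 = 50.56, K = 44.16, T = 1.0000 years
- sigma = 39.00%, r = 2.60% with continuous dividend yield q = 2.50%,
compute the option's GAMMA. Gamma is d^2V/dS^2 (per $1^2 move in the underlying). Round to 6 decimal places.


Answer: Gamma = 0.017013

Derivation:
d1 = 0.5445931997; d2 = 0.1545931997
phi(d1) = 0.3439601712; exp(-qT) = 0.9753099120; exp(-rT) = 0.9743350896
Gamma = exp(-qT) * phi(d1) / (S * sigma * sqrt(T)) = 0.9753099120 * 0.3439601712 / (50.5600 * 0.3900 * 1.0000000000) = 0.017013


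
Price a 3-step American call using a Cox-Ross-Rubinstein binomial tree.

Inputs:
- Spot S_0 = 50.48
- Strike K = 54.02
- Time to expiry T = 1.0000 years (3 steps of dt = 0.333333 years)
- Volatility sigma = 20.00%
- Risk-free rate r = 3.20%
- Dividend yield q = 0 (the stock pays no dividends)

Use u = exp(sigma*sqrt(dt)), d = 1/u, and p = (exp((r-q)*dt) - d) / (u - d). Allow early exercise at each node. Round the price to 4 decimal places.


dt = T/N = 0.333333
u = exp(sigma*sqrt(dt)) = 1.122401; d = 1/u = 0.890947
p = (exp((r-q)*dt) - d) / (u - d) = 0.517497
Discount per step: exp(-r*dt) = 0.989390
Stock lattice S(k, i) with i counting down-moves:
  k=0: S(0,0) = 50.4800
  k=1: S(1,0) = 56.6588; S(1,1) = 44.9750
  k=2: S(2,0) = 63.5939; S(2,1) = 50.4800; S(2,2) = 40.0704
  k=3: S(3,0) = 71.3778; S(3,1) = 56.6588; S(3,2) = 44.9750; S(3,3) = 35.7006
Terminal payoffs V(N, i) = max(S_T - K, 0):
  V(3,0) = 17.357834; V(3,1) = 2.638798; V(3,2) = 0.000000; V(3,3) = 0.000000
Backward induction: V(k, i) = exp(-r*dt) * [p * V(k+1, i) + (1-p) * V(k+1, i+1)]; then take max(V_cont, immediate exercise) for American.
  V(2,0) = exp(-r*dt) * [p*17.357834 + (1-p)*2.638798] = 10.147037; exercise = 9.573886; V(2,0) = max -> 10.147037
  V(2,1) = exp(-r*dt) * [p*2.638798 + (1-p)*0.000000] = 1.351080; exercise = 0.000000; V(2,1) = max -> 1.351080
  V(2,2) = exp(-r*dt) * [p*0.000000 + (1-p)*0.000000] = 0.000000; exercise = 0.000000; V(2,2) = max -> 0.000000
  V(1,0) = exp(-r*dt) * [p*10.147037 + (1-p)*1.351080] = 5.840329; exercise = 2.638798; V(1,0) = max -> 5.840329
  V(1,1) = exp(-r*dt) * [p*1.351080 + (1-p)*0.000000] = 0.691761; exercise = 0.000000; V(1,1) = max -> 0.691761
  V(0,0) = exp(-r*dt) * [p*5.840329 + (1-p)*0.691761] = 3.320520; exercise = 0.000000; V(0,0) = max -> 3.320520

Answer: Price = V(0,0) = 3.3205


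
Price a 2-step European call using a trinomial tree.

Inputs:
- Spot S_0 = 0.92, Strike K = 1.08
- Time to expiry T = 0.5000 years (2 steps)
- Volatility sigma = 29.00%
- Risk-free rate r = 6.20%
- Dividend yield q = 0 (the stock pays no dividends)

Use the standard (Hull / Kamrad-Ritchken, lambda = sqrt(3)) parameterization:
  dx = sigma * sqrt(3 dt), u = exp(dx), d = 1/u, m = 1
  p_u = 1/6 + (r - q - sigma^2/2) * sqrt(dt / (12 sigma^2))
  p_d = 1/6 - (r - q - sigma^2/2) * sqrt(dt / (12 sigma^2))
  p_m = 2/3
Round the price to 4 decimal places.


Answer: Price = V(0,0) = 0.0367

Derivation:
dt = T/N = 0.250000; dx = sigma*sqrt(3*dt) = 0.251147
u = exp(dx) = 1.285500; d = 1/u = 0.777908
p_u = 0.176596, p_m = 0.666667, p_d = 0.156737
Discount per step: exp(-r*dt) = 0.984620
Stock lattice S(k, j) with j the centered position index:
  k=0: S(0,+0) = 0.9200
  k=1: S(1,-1) = 0.7157; S(1,+0) = 0.9200; S(1,+1) = 1.1827
  k=2: S(2,-2) = 0.5567; S(2,-1) = 0.7157; S(2,+0) = 0.9200; S(2,+1) = 1.1827; S(2,+2) = 1.5203
Terminal payoffs V(N, j) = max(S_T - K, 0):
  V(2,-2) = 0.000000; V(2,-1) = 0.000000; V(2,+0) = 0.000000; V(2,+1) = 0.102660; V(2,+2) = 0.440308
Backward induction: V(k, j) = exp(-r*dt) * [p_u * V(k+1, j+1) + p_m * V(k+1, j) + p_d * V(k+1, j-1)]
  V(1,-1) = exp(-r*dt) * [p_u*0.000000 + p_m*0.000000 + p_d*0.000000] = 0.000000
  V(1,+0) = exp(-r*dt) * [p_u*0.102660 + p_m*0.000000 + p_d*0.000000] = 0.017850
  V(1,+1) = exp(-r*dt) * [p_u*0.440308 + p_m*0.102660 + p_d*0.000000] = 0.143948
  V(0,+0) = exp(-r*dt) * [p_u*0.143948 + p_m*0.017850 + p_d*0.000000] = 0.036747


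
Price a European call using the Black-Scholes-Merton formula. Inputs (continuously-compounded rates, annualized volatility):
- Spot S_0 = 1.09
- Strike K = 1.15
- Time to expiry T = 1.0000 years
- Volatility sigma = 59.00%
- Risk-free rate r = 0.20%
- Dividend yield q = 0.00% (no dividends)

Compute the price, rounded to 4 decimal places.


Answer: Price = 0.2317

Derivation:
d1 = (ln(S/K) + (r - q + 0.5*sigma^2) * T) / (sigma * sqrt(T)) = 0.20756907
d2 = d1 - sigma * sqrt(T) = -0.38243093
exp(-rT) = 0.99800200; exp(-qT) = 1.00000000
C = S_0 * exp(-qT) * N(d1) - K * exp(-rT) * N(d2)
N(d1) = 0.58221727; N(d2) = 0.35107088
C = 1.0900 * 1.00000000 * 0.58221727 - 1.1500 * 0.99800200 * 0.35107088 = 0.2317


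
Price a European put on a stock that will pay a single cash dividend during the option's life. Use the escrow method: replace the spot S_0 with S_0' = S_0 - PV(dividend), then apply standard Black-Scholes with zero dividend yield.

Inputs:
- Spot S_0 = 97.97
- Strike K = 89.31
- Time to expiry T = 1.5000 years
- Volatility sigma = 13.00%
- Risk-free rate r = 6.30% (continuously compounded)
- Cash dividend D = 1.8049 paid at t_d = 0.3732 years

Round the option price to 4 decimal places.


Answer: Price = 1.0412

Derivation:
PV(D) = D * exp(-r * t_d) = 1.8049 * 0.97676264 = 1.76295890
S_0' = S_0 - PV(D) = 97.9700 - 1.76295890 = 96.20704110
d1 = (ln(S_0'/K) + (r + sigma^2/2)*T) / (sigma*sqrt(T)) = 1.14035733
d2 = d1 - sigma*sqrt(T) = 0.98114050
exp(-rT) = 0.90982773
N(-d1) = 0.12706873; N(-d2) = 0.16326173
P = K * exp(-rT) * N(-d2) - S_0' * N(-d1) = 89.3100 * 0.90982773 * 0.16326173 - 96.20704110 * 0.12706873 = 1.0412


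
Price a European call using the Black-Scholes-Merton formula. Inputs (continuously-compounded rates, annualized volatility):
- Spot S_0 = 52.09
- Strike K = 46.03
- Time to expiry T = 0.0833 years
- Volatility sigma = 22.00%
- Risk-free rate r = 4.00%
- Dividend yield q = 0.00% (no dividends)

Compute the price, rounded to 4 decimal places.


d1 = (ln(S/K) + (r - q + 0.5*sigma^2) * T) / (sigma * sqrt(T)) = 2.03206259
d2 = d1 - sigma * sqrt(T) = 1.96856676
exp(-rT) = 0.99667354; exp(-qT) = 1.00000000
C = S_0 * exp(-qT) * N(d1) - K * exp(-rT) * N(d2)
N(d1) = 0.97892634; N(d2) = 0.97549857
C = 52.0900 * 1.00000000 * 0.97892634 - 46.0300 * 0.99667354 * 0.97549857 = 6.2394

Answer: Price = 6.2394


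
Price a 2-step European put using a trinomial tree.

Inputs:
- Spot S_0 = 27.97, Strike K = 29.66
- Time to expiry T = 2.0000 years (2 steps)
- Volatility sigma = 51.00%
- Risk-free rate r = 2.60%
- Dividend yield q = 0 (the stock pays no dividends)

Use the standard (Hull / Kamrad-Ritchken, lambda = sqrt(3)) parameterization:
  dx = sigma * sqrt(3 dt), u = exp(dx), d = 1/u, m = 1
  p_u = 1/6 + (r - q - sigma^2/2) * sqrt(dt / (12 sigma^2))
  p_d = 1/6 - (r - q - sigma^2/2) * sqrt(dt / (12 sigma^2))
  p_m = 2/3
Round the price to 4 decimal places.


Answer: Price = V(0,0) = 7.1597

Derivation:
dt = T/N = 1.000000; dx = sigma*sqrt(3*dt) = 0.883346
u = exp(dx) = 2.418980; d = 1/u = 0.413397
p_u = 0.107771, p_m = 0.666667, p_d = 0.225562
Discount per step: exp(-r*dt) = 0.974335
Stock lattice S(k, j) with j the centered position index:
  k=0: S(0,+0) = 27.9700
  k=1: S(1,-1) = 11.5627; S(1,+0) = 27.9700; S(1,+1) = 67.6589
  k=2: S(2,-2) = 4.7800; S(2,-1) = 11.5627; S(2,+0) = 27.9700; S(2,+1) = 67.6589; S(2,+2) = 163.6654
Terminal payoffs V(N, j) = max(K - S_T, 0):
  V(2,-2) = 24.879999; V(2,-1) = 18.097275; V(2,+0) = 1.690000; V(2,+1) = 0.000000; V(2,+2) = 0.000000
Backward induction: V(k, j) = exp(-r*dt) * [p_u * V(k+1, j+1) + p_m * V(k+1, j) + p_d * V(k+1, j-1)]
  V(1,-1) = exp(-r*dt) * [p_u*1.690000 + p_m*18.097275 + p_d*24.879999] = 17.400618
  V(1,+0) = exp(-r*dt) * [p_u*0.000000 + p_m*1.690000 + p_d*18.097275] = 5.075044
  V(1,+1) = exp(-r*dt) * [p_u*0.000000 + p_m*0.000000 + p_d*1.690000] = 0.371416
  V(0,+0) = exp(-r*dt) * [p_u*0.371416 + p_m*5.075044 + p_d*17.400618] = 7.159716


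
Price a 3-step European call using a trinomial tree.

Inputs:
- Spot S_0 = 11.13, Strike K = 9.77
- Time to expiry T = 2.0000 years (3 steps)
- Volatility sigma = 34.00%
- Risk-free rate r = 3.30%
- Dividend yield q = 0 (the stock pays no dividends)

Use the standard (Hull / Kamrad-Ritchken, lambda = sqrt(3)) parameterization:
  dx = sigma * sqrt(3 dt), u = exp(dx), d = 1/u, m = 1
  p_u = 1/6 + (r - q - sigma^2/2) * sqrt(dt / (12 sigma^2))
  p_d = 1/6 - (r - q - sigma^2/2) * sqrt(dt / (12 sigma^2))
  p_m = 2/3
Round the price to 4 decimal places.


Answer: Price = V(0,0) = 3.0739

Derivation:
dt = T/N = 0.666667; dx = sigma*sqrt(3*dt) = 0.480833
u = exp(dx) = 1.617421; d = 1/u = 0.618268
p_u = 0.149474, p_m = 0.666667, p_d = 0.183859
Discount per step: exp(-r*dt) = 0.978240
Stock lattice S(k, j) with j the centered position index:
  k=0: S(0,+0) = 11.1300
  k=1: S(1,-1) = 6.8813; S(1,+0) = 11.1300; S(1,+1) = 18.0019
  k=2: S(2,-2) = 4.2545; S(2,-1) = 6.8813; S(2,+0) = 11.1300; S(2,+1) = 18.0019; S(2,+2) = 29.1166
  k=3: S(3,-3) = 2.6304; S(3,-2) = 4.2545; S(3,-1) = 6.8813; S(3,+0) = 11.1300; S(3,+1) = 18.0019; S(3,+2) = 29.1166; S(3,+3) = 47.0938
Terminal payoffs V(N, j) = max(S_T - K, 0):
  V(3,-3) = 0.000000; V(3,-2) = 0.000000; V(3,-1) = 0.000000; V(3,+0) = 1.360000; V(3,+1) = 8.231890; V(3,+2) = 19.346627; V(3,+3) = 37.323830
Backward induction: V(k, j) = exp(-r*dt) * [p_u * V(k+1, j+1) + p_m * V(k+1, j) + p_d * V(k+1, j-1)]
  V(2,-2) = exp(-r*dt) * [p_u*0.000000 + p_m*0.000000 + p_d*0.000000] = 0.000000
  V(2,-1) = exp(-r*dt) * [p_u*1.360000 + p_m*0.000000 + p_d*0.000000] = 0.198862
  V(2,+0) = exp(-r*dt) * [p_u*8.231890 + p_m*1.360000 + p_d*0.000000] = 2.090619
  V(2,+1) = exp(-r*dt) * [p_u*19.346627 + p_m*8.231890 + p_d*1.360000] = 8.442016
  V(2,+2) = exp(-r*dt) * [p_u*37.323830 + p_m*19.346627 + p_d*8.231890] = 19.555229
  V(1,-1) = exp(-r*dt) * [p_u*2.090619 + p_m*0.198862 + p_d*0.000000] = 0.435384
  V(1,+0) = exp(-r*dt) * [p_u*8.442016 + p_m*2.090619 + p_d*0.198862] = 2.633592
  V(1,+1) = exp(-r*dt) * [p_u*19.555229 + p_m*8.442016 + p_d*2.090619] = 8.740961
  V(0,+0) = exp(-r*dt) * [p_u*8.740961 + p_m*2.633592 + p_d*0.435384] = 3.073950


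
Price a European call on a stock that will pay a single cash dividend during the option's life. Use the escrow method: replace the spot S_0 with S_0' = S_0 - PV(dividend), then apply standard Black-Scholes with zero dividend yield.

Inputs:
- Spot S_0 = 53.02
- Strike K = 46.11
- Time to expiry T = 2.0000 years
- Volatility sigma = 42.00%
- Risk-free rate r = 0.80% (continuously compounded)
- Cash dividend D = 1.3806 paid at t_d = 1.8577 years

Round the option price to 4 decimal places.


PV(D) = D * exp(-r * t_d) = 1.3806 * 0.98524829 = 1.36023379
S_0' = S_0 - PV(D) = 53.0200 - 1.36023379 = 51.65976621
d1 = (ln(S_0'/K) + (r + sigma^2/2)*T) / (sigma*sqrt(T)) = 0.51526099
d2 = d1 - sigma*sqrt(T) = -0.07870870
exp(-rT) = 0.98412732
N(d1) = 0.69681467; N(d2) = 0.46863216
C = S_0' * N(d1) - K * exp(-rT) * N(d2) = 51.65976621 * 0.69681467 - 46.1100 * 0.98412732 * 0.46863216 = 14.7316

Answer: Price = 14.7316


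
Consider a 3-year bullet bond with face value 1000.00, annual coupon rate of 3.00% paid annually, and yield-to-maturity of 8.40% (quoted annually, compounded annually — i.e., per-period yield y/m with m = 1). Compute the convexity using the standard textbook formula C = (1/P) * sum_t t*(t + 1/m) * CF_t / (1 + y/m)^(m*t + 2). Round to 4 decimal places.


Coupon per period c = face * coupon_rate / m = 30.000000
Periods per year m = 1; per-period yield y/m = 0.084000
Number of cashflows N = 3
Cashflows (t years, CF_t, discount factor 1/(1+y/m)^(m*t), PV):
  t = 1.0000: CF_t = 30.000000, DF = 0.922509, PV = 27.675277
  t = 2.0000: CF_t = 30.000000, DF = 0.851023, PV = 25.530698
  t = 3.0000: CF_t = 1030.000000, DF = 0.785077, PV = 808.629122
Price P = sum_t PV_t = 861.835097
Convexity numerator sum_t t*(t + 1/m) * CF_t / (1+y/m)^(m*t + 2):
  t = 1.0000: term = 47.104609
  t = 2.0000: term = 130.363309
  t = 3.0000: term = 8257.946401
Convexity = (1/P) * sum = 8435.414320 / 861.835097 = 9.787736

Answer: Convexity = 9.7877


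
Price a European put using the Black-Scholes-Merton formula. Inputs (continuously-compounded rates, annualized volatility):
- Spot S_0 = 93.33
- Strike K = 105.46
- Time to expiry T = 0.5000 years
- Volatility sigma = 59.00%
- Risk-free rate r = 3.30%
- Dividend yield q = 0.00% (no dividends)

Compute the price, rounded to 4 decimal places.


Answer: Price = 21.9948

Derivation:
d1 = (ln(S/K) + (r - q + 0.5*sigma^2) * T) / (sigma * sqrt(T)) = -0.04473981
d2 = d1 - sigma * sqrt(T) = -0.46193281
exp(-rT) = 0.98363538; exp(-qT) = 1.00000000
P = K * exp(-rT) * N(-d2) - S_0 * exp(-qT) * N(-d1)
N(-d1) = 0.51784265; N(-d2) = 0.67793525
P = 105.4600 * 0.98363538 * 0.67793525 - 93.3300 * 1.00000000 * 0.51784265 = 21.9948


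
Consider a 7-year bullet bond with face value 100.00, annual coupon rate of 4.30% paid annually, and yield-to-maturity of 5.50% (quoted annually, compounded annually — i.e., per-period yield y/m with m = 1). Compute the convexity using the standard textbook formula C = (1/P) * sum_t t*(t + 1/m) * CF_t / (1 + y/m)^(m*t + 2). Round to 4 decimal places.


Answer: Convexity = 42.3244

Derivation:
Coupon per period c = face * coupon_rate / m = 4.300000
Periods per year m = 1; per-period yield y/m = 0.055000
Number of cashflows N = 7
Cashflows (t years, CF_t, discount factor 1/(1+y/m)^(m*t), PV):
  t = 1.0000: CF_t = 4.300000, DF = 0.947867, PV = 4.075829
  t = 2.0000: CF_t = 4.300000, DF = 0.898452, PV = 3.863345
  t = 3.0000: CF_t = 4.300000, DF = 0.851614, PV = 3.661939
  t = 4.0000: CF_t = 4.300000, DF = 0.807217, PV = 3.471032
  t = 5.0000: CF_t = 4.300000, DF = 0.765134, PV = 3.290078
  t = 6.0000: CF_t = 4.300000, DF = 0.725246, PV = 3.118557
  t = 7.0000: CF_t = 104.300000, DF = 0.687437, PV = 71.699659
Price P = sum_t PV_t = 93.180439
Convexity numerator sum_t t*(t + 1/m) * CF_t / (1+y/m)^(m*t + 2):
  t = 1.0000: term = 7.323878
  t = 2.0000: term = 20.826192
  t = 3.0000: term = 39.480933
  t = 4.0000: term = 62.371142
  t = 5.0000: term = 88.679348
  t = 6.0000: term = 117.678756
  t = 7.0000: term = 3607.448989
Convexity = (1/P) * sum = 3943.809238 / 93.180439 = 42.324433


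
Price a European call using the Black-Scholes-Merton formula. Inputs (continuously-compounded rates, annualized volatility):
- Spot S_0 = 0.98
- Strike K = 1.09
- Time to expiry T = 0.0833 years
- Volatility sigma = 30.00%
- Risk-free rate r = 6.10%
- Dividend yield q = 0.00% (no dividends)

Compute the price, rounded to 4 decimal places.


d1 = (ln(S/K) + (r - q + 0.5*sigma^2) * T) / (sigma * sqrt(T)) = -1.12664270
d2 = d1 - sigma * sqrt(T) = -1.21322791
exp(-rT) = 0.99493159; exp(-qT) = 1.00000000
C = S_0 * exp(-qT) * N(d1) - K * exp(-rT) * N(d2)
N(d1) = 0.12994679; N(d2) = 0.11252135
C = 0.9800 * 1.00000000 * 0.12994679 - 1.0900 * 0.99493159 * 0.11252135 = 0.0053

Answer: Price = 0.0053


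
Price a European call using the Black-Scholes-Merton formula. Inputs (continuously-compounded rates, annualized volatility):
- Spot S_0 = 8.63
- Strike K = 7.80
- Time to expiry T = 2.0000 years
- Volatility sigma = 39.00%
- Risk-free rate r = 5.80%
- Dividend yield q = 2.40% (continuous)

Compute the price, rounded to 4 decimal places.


d1 = (ln(S/K) + (r - q + 0.5*sigma^2) * T) / (sigma * sqrt(T)) = 0.58240355
d2 = d1 - sigma * sqrt(T) = 0.03086026
exp(-rT) = 0.89047522; exp(-qT) = 0.95313379
C = S_0 * exp(-qT) * N(d1) - K * exp(-rT) * N(d2)
N(d1) = 0.71985256; N(d2) = 0.51230951
C = 8.6300 * 0.95313379 * 0.71985256 - 7.8000 * 0.89047522 * 0.51230951 = 2.3628

Answer: Price = 2.3628


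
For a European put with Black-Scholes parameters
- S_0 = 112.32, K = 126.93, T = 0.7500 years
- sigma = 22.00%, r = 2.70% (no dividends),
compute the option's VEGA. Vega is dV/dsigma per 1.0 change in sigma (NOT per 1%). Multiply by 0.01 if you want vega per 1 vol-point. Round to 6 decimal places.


Answer: Vega = 35.221298

Derivation:
d1 = -0.4402758372; d2 = -0.6308014260
phi(d1) = 0.3620909196; exp(-qT) = 1.0000000000; exp(-rT) = 0.9799536543
Vega = S * exp(-qT) * phi(d1) * sqrt(T) = 112.3200 * 1.0000000000 * 0.3620909196 * 0.8660254038 = 35.221298


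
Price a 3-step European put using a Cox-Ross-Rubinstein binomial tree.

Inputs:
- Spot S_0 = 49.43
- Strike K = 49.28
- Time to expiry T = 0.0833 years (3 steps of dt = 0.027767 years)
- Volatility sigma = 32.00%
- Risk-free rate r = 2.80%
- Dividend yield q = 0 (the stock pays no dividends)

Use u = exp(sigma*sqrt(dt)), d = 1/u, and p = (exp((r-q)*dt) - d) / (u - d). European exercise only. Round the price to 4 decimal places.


dt = T/N = 0.027767
u = exp(sigma*sqrt(dt)) = 1.054770; d = 1/u = 0.948074
p = (exp((r-q)*dt) - d) / (u - d) = 0.493962
Discount per step: exp(-r*dt) = 0.999223
Stock lattice S(k, i) with i counting down-moves:
  k=0: S(0,0) = 49.4300
  k=1: S(1,0) = 52.1373; S(1,1) = 46.8633
  k=2: S(2,0) = 54.9928; S(2,1) = 49.4300; S(2,2) = 44.4299
  k=3: S(3,0) = 58.0048; S(3,1) = 52.1373; S(3,2) = 46.8633; S(3,3) = 42.1228
Terminal payoffs V(N, i) = max(K - S_T, 0):
  V(3,0) = 0.000000; V(3,1) = 0.000000; V(3,2) = 2.416700; V(3,3) = 7.157184
Backward induction: V(k, i) = exp(-r*dt) * [p * V(k+1, i) + (1-p) * V(k+1, i+1)].
  V(2,0) = exp(-r*dt) * [p*0.000000 + (1-p)*0.000000] = 0.000000
  V(2,1) = exp(-r*dt) * [p*0.000000 + (1-p)*2.416700] = 1.221991
  V(2,2) = exp(-r*dt) * [p*2.416700 + (1-p)*7.157184] = 4.811822
  V(1,0) = exp(-r*dt) * [p*0.000000 + (1-p)*1.221991] = 0.617893
  V(1,1) = exp(-r*dt) * [p*1.221991 + (1-p)*4.811822] = 3.036220
  V(0,0) = exp(-r*dt) * [p*0.617893 + (1-p)*3.036220] = 1.840227

Answer: Price = V(0,0) = 1.8402


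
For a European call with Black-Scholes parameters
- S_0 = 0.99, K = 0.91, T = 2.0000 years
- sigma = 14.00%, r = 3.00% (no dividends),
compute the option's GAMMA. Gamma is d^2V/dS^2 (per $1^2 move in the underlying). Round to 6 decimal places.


d1 = 0.8276197153; d2 = 0.6296298166
phi(d1) = 0.2832527332; exp(-qT) = 1.0000000000; exp(-rT) = 0.9417645336
Gamma = exp(-qT) * phi(d1) / (S * sigma * sqrt(T)) = 1.0000000000 * 0.2832527332 / (0.9900 * 0.1400 * 1.4142135624) = 1.445093

Answer: Gamma = 1.445093


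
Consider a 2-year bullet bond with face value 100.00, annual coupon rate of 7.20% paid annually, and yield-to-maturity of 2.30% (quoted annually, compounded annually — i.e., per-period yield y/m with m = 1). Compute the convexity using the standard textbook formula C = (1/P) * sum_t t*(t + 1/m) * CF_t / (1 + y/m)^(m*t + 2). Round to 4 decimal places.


Coupon per period c = face * coupon_rate / m = 7.200000
Periods per year m = 1; per-period yield y/m = 0.023000
Number of cashflows N = 2
Cashflows (t years, CF_t, discount factor 1/(1+y/m)^(m*t), PV):
  t = 1.0000: CF_t = 7.200000, DF = 0.977517, PV = 7.038123
  t = 2.0000: CF_t = 107.200000, DF = 0.955540, PV = 102.433855
Price P = sum_t PV_t = 109.471978
Convexity numerator sum_t t*(t + 1/m) * CF_t / (1+y/m)^(m*t + 2):
  t = 1.0000: term = 13.450412
  t = 2.0000: term = 587.277687
Convexity = (1/P) * sum = 600.728100 / 109.471978 = 5.487506

Answer: Convexity = 5.4875


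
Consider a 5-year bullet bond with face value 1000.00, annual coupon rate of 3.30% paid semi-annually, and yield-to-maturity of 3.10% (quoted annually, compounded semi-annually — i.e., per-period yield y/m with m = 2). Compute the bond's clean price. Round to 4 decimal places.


Answer: Price = 1009.1978

Derivation:
Coupon per period c = face * coupon_rate / m = 16.500000
Periods per year m = 2; per-period yield y/m = 0.015500
Number of cashflows N = 10
Cashflows (t years, CF_t, discount factor 1/(1+y/m)^(m*t), PV):
  t = 0.5000: CF_t = 16.500000, DF = 0.984737, PV = 16.248154
  t = 1.0000: CF_t = 16.500000, DF = 0.969706, PV = 16.000151
  t = 1.5000: CF_t = 16.500000, DF = 0.954905, PV = 15.755934
  t = 2.0000: CF_t = 16.500000, DF = 0.940330, PV = 15.515445
  t = 2.5000: CF_t = 16.500000, DF = 0.925977, PV = 15.278626
  t = 3.0000: CF_t = 16.500000, DF = 0.911844, PV = 15.045422
  t = 3.5000: CF_t = 16.500000, DF = 0.897926, PV = 14.815778
  t = 4.0000: CF_t = 16.500000, DF = 0.884220, PV = 14.589638
  t = 4.5000: CF_t = 16.500000, DF = 0.870724, PV = 14.366950
  t = 5.0000: CF_t = 1016.500000, DF = 0.857434, PV = 871.581705
Price P = sum_t PV_t = 1009.197804


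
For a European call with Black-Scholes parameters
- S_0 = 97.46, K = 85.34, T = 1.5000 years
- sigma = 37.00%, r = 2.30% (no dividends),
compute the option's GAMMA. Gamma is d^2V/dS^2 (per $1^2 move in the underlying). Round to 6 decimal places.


Answer: Gamma = 0.007564

Derivation:
d1 = 0.5957639235; d2 = 0.1426083211
phi(d1) = 0.3340696217; exp(-qT) = 1.0000000000; exp(-rT) = 0.9660883397
Gamma = exp(-qT) * phi(d1) / (S * sigma * sqrt(T)) = 1.0000000000 * 0.3340696217 / (97.4600 * 0.3700 * 1.2247448714) = 0.007564


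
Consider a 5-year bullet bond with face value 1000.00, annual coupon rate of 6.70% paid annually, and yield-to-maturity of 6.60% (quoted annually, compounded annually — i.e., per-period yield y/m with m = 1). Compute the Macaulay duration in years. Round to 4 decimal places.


Answer: Macaulay duration = 4.4116 years

Derivation:
Coupon per period c = face * coupon_rate / m = 67.000000
Periods per year m = 1; per-period yield y/m = 0.066000
Number of cashflows N = 5
Cashflows (t years, CF_t, discount factor 1/(1+y/m)^(m*t), PV):
  t = 1.0000: CF_t = 67.000000, DF = 0.938086, PV = 62.851782
  t = 2.0000: CF_t = 67.000000, DF = 0.880006, PV = 58.960396
  t = 3.0000: CF_t = 67.000000, DF = 0.825521, PV = 55.309940
  t = 4.0000: CF_t = 67.000000, DF = 0.774410, PV = 51.885497
  t = 5.0000: CF_t = 1067.000000, DF = 0.726464, PV = 775.136872
Price P = sum_t PV_t = 1004.144488
Macaulay numerator sum_t t * PV_t:
  t * PV_t at t = 1.0000: 62.851782
  t * PV_t at t = 2.0000: 117.920792
  t * PV_t at t = 3.0000: 165.929820
  t * PV_t at t = 4.0000: 207.541989
  t * PV_t at t = 5.0000: 3875.684359
Macaulay duration D = (sum_t t * PV_t) / P = 4429.928744 / 1004.144488 = 4.411645


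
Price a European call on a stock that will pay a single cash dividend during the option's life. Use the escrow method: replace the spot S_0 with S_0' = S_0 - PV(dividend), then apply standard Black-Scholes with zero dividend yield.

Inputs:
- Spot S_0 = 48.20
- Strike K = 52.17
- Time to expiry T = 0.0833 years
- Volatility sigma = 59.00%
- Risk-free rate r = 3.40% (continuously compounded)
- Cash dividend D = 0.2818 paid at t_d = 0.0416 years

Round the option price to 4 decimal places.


Answer: Price = 1.7247

Derivation:
PV(D) = D * exp(-r * t_d) = 0.2818 * 0.99858660 = 0.28140170
S_0' = S_0 - PV(D) = 48.2000 - 0.28140170 = 47.91859830
d1 = (ln(S_0'/K) + (r + sigma^2/2)*T) / (sigma*sqrt(T)) = -0.39741400
d2 = d1 - sigma*sqrt(T) = -0.56769826
exp(-rT) = 0.99717181
N(d1) = 0.34553110; N(d2) = 0.28511994
C = S_0' * N(d1) - K * exp(-rT) * N(d2) = 47.91859830 * 0.34553110 - 52.1700 * 0.99717181 * 0.28511994 = 1.7247


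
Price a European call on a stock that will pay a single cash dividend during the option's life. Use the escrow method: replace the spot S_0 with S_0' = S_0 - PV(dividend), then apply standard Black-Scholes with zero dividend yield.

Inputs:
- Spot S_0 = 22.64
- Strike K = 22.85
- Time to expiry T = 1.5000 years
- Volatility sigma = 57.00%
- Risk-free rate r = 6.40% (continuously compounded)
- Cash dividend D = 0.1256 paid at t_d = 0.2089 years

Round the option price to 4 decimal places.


Answer: Price = 6.8231

Derivation:
PV(D) = D * exp(-r * t_d) = 0.1256 * 0.98671938 = 0.12393195
S_0' = S_0 - PV(D) = 22.6400 - 0.12393195 = 22.51606805
d1 = (ln(S_0'/K) + (r + sigma^2/2)*T) / (sigma*sqrt(T)) = 0.46547907
d2 = d1 - sigma*sqrt(T) = -0.23262550
exp(-rT) = 0.90846402
N(d1) = 0.67920579; N(d2) = 0.40802611
C = S_0' * N(d1) - K * exp(-rT) * N(d2) = 22.51606805 * 0.67920579 - 22.8500 * 0.90846402 * 0.40802611 = 6.8231


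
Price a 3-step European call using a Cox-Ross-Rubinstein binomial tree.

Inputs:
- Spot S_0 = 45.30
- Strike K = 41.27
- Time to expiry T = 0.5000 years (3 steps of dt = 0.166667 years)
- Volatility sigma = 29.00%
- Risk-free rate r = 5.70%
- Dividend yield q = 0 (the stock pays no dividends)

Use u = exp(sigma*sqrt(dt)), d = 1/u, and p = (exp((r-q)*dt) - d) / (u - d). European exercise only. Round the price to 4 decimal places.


Answer: Price = V(0,0) = 6.6394

Derivation:
dt = T/N = 0.166667
u = exp(sigma*sqrt(dt)) = 1.125685; d = 1/u = 0.888348
p = (exp((r-q)*dt) - d) / (u - d) = 0.510655
Discount per step: exp(-r*dt) = 0.990545
Stock lattice S(k, i) with i counting down-moves:
  k=0: S(0,0) = 45.3000
  k=1: S(1,0) = 50.9935; S(1,1) = 40.2422
  k=2: S(2,0) = 57.4027; S(2,1) = 45.3000; S(2,2) = 35.7490
  k=3: S(3,0) = 64.6174; S(3,1) = 50.9935; S(3,2) = 40.2422; S(3,3) = 31.7576
Terminal payoffs V(N, i) = max(S_T - K, 0):
  V(3,0) = 23.347356; V(3,1) = 9.723544; V(3,2) = 0.000000; V(3,3) = 0.000000
Backward induction: V(k, i) = exp(-r*dt) * [p * V(k+1, i) + (1-p) * V(k+1, i+1)].
  V(2,0) = exp(-r*dt) * [p*23.347356 + (1-p)*9.723544] = 16.522891
  V(2,1) = exp(-r*dt) * [p*9.723544 + (1-p)*0.000000] = 4.918425
  V(2,2) = exp(-r*dt) * [p*0.000000 + (1-p)*0.000000] = 0.000000
  V(1,0) = exp(-r*dt) * [p*16.522891 + (1-p)*4.918425] = 10.741767
  V(1,1) = exp(-r*dt) * [p*4.918425 + (1-p)*0.000000] = 2.487869
  V(0,0) = exp(-r*dt) * [p*10.741767 + (1-p)*2.487869] = 6.639385


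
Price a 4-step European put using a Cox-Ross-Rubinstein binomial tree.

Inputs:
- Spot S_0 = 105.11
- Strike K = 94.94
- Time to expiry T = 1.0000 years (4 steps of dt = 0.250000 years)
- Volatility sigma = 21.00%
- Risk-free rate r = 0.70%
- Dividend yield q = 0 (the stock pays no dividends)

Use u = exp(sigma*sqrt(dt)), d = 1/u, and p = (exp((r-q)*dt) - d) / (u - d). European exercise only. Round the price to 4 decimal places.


dt = T/N = 0.250000
u = exp(sigma*sqrt(dt)) = 1.110711; d = 1/u = 0.900325
p = (exp((r-q)*dt) - d) / (u - d) = 0.482099
Discount per step: exp(-r*dt) = 0.998252
Stock lattice S(k, i) with i counting down-moves:
  k=0: S(0,0) = 105.1100
  k=1: S(1,0) = 116.7468; S(1,1) = 94.6331
  k=2: S(2,0) = 129.6719; S(2,1) = 105.1100; S(2,2) = 85.2005
  k=3: S(3,0) = 144.0280; S(3,1) = 116.7468; S(3,2) = 94.6331; S(3,3) = 76.7081
  k=4: S(4,0) = 159.9734; S(4,1) = 129.6719; S(4,2) = 105.1100; S(4,3) = 85.2005; S(4,4) = 69.0622
Terminal payoffs V(N, i) = max(K - S_T, 0):
  V(4,0) = 0.000000; V(4,1) = 0.000000; V(4,2) = 0.000000; V(4,3) = 9.739490; V(4,4) = 25.877809
Backward induction: V(k, i) = exp(-r*dt) * [p * V(k+1, i) + (1-p) * V(k+1, i+1)].
  V(3,0) = exp(-r*dt) * [p*0.000000 + (1-p)*0.000000] = 0.000000
  V(3,1) = exp(-r*dt) * [p*0.000000 + (1-p)*0.000000] = 0.000000
  V(3,2) = exp(-r*dt) * [p*0.000000 + (1-p)*9.739490] = 5.035268
  V(3,3) = exp(-r*dt) * [p*9.739490 + (1-p)*25.877809] = 18.065892
  V(2,0) = exp(-r*dt) * [p*0.000000 + (1-p)*0.000000] = 0.000000
  V(2,1) = exp(-r*dt) * [p*0.000000 + (1-p)*5.035268] = 2.603209
  V(2,2) = exp(-r*dt) * [p*5.035268 + (1-p)*18.065892] = 11.763232
  V(1,0) = exp(-r*dt) * [p*0.000000 + (1-p)*2.603209] = 1.345846
  V(1,1) = exp(-r*dt) * [p*2.603209 + (1-p)*11.763232] = 7.334344
  V(0,0) = exp(-r*dt) * [p*1.345846 + (1-p)*7.334344] = 4.439517

Answer: Price = V(0,0) = 4.4395
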